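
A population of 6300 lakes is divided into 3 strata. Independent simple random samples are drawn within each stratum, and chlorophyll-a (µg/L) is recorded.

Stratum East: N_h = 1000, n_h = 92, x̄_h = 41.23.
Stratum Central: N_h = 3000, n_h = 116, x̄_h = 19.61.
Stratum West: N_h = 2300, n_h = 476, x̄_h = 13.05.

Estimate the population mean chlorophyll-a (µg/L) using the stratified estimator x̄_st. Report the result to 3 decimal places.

x̄_st ≈ 20.647

N = Σ N_h = 6300. Stratum weights W_h = N_h/N.
x̄_st = (1000·41.23 + 3000·19.61 + 2300·13.05) / 6300 = 20.64683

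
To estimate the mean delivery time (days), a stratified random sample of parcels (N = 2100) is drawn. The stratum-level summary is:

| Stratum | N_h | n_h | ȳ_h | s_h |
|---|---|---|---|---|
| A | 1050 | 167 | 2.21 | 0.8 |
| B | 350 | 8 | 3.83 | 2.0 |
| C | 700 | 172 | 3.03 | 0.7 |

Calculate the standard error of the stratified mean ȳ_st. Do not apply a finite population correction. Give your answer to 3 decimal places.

SE(ȳ_st) ≈ 0.123

V̂(ȳ_st) = Σ W_h² s_h²/n_h, with W_h = N_h/N and N = 2100:
  stratum A: (1050/2100)²·0.8²/167 = 0.000958084
  stratum B: (350/2100)²·2.0²/8 = 0.0138889
  stratum C: (700/2100)²·0.7²/172 = 0.000316537
V̂(ȳ_st) = 0.0151635
SE(ȳ_st) = √0.0151635 = 0.12314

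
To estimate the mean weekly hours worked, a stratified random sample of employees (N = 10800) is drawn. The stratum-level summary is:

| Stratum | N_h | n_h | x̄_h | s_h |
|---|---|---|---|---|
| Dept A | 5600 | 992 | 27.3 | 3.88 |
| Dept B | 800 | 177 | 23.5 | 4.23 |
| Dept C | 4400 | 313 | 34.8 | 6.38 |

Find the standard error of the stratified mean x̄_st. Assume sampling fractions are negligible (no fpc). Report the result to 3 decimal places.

SE(x̄_st) ≈ 0.162

V̂(x̄_st) = Σ W_h² s_h²/n_h, with W_h = N_h/N and N = 10800:
  stratum Dept A: (5600/10800)²·3.88²/992 = 0.00408019
  stratum Dept B: (800/10800)²·4.23²/177 = 0.000554677
  stratum Dept C: (4400/10800)²·6.38²/313 = 0.0215851
V̂(x̄_st) = 0.02622
SE(x̄_st) = √0.02622 = 0.161926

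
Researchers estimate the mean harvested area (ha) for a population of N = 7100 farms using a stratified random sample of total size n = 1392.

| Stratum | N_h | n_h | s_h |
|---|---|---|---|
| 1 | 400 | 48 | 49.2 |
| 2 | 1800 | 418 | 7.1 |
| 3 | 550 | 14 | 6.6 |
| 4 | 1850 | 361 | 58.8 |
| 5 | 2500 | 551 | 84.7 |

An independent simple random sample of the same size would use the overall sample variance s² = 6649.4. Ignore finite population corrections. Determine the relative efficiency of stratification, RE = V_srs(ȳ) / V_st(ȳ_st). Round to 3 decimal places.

V̂(ȳ_st) = Σ W_h² s_h²/n_h, with W_h = N_h/N and N = 7100:
  stratum 1: (400/7100)²·49.2²/48 = 0.160063
  stratum 2: (1800/7100)²·7.1²/418 = 0.0077512
  stratum 3: (550/7100)²·6.6²/14 = 0.018671
  stratum 4: (1850/7100)²·58.8²/361 = 0.650241
  stratum 5: (2500/7100)²·84.7²/551 = 1.61428
V_st = 2.45101
V_srs = s²/n = 6649.4/1392 = 4.77687
Relative efficiency = V_srs / V_st = 4.77687/2.45101 = 1.9489

RE ≈ 1.949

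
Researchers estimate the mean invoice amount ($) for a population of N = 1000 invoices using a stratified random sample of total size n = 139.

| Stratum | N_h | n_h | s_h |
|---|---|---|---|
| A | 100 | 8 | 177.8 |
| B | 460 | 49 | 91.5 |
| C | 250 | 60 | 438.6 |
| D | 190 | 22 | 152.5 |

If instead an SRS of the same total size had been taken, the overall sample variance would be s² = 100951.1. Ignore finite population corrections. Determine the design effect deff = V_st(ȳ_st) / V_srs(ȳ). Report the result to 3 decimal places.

V̂(ȳ_st) = Σ W_h² s_h²/n_h, with W_h = N_h/N and N = 1000:
  stratum A: (100/1000)²·177.8²/8 = 39.5161
  stratum B: (460/1000)²·91.5²/49 = 36.1545
  stratum C: (250/1000)²·438.6²/60 = 200.385
  stratum D: (190/1000)²·152.5²/22 = 38.1614
V_st = 314.217
V_srs = s²/n = 100951.1/139 = 726.267
deff = V_st / V_srs = 314.217/726.267 = 0.4326

deff ≈ 0.433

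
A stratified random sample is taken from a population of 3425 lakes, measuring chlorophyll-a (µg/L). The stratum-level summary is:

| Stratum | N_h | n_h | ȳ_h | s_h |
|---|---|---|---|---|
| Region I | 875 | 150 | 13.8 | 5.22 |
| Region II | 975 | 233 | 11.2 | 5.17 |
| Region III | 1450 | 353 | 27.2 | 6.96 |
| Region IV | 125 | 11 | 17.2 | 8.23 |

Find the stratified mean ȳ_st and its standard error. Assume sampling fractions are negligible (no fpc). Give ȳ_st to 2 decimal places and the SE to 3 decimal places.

ȳ_st = Σ W_h ȳ_h = (875·13.8 + 975·11.2 + 1450·27.2 + 125·17.2)/3425 = 18.85693
V̂(ȳ_st) = Σ W_h² s_h²/n_h, with W_h = N_h/N and N = 3425:
  stratum Region I: (875/3425)²·5.22²/150 = 0.0118562
  stratum Region II: (975/3425)²·5.17²/233 = 0.00929637
  stratum Region III: (1450/3425)²·6.96²/353 = 0.0245957
  stratum Region IV: (125/3425)²·8.23²/11 = 0.00820174
V̂(ȳ_st) = 0.05395
SE(ȳ_st) = √0.05395 = 0.232271

ȳ_st ≈ 18.86, SE ≈ 0.232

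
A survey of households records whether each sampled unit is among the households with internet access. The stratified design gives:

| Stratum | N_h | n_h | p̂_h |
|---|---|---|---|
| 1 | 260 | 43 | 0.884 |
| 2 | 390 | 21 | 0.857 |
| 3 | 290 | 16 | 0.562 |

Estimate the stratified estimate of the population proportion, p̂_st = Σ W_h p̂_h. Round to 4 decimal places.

N = 940; stratum weights W_h = N_h/N.
p̂_st = Σ W_h p̂_h = (260·0.884 + 390·0.857 + 290·0.562)/940 = 0.77346

p̂_st ≈ 0.7735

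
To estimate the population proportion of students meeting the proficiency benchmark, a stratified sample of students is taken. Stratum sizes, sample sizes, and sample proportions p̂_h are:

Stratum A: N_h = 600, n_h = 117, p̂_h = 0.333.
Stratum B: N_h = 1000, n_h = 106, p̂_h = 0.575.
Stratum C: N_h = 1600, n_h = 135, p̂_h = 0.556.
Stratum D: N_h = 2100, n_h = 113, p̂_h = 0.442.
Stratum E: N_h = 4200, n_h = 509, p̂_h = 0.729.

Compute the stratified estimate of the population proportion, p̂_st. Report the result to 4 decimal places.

N = 9500; stratum weights W_h = N_h/N.
p̂_st = Σ W_h p̂_h = (600·0.333 + 1000·0.575 + 1600·0.556 + 2100·0.442 + 4200·0.729)/9500 = 0.59520

p̂_st ≈ 0.5952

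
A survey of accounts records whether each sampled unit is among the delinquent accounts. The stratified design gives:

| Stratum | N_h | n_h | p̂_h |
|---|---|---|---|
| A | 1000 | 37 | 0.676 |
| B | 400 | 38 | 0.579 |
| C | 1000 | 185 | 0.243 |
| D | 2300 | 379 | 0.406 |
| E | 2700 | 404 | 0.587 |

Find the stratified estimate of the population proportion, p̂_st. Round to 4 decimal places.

N = 7400; stratum weights W_h = N_h/N.
p̂_st = Σ W_h p̂_h = (1000·0.676 + 400·0.579 + 1000·0.243 + 2300·0.406 + 2700·0.587)/7400 = 0.49585

p̂_st ≈ 0.4959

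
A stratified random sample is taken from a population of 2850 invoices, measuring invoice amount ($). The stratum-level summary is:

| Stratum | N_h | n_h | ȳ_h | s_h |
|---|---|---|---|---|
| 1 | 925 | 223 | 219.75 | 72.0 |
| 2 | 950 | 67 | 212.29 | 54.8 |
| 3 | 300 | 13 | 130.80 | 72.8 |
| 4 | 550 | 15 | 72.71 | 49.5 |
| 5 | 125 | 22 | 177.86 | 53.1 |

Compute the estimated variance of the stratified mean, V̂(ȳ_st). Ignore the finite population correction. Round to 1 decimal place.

V̂(ȳ_st) ≈ 18.3

V̂(ȳ_st) = Σ W_h² s_h²/n_h, with W_h = N_h/N and N = 2850:
  stratum 1: (925/2850)²·72.0²/223 = 2.4488
  stratum 2: (950/2850)²·54.8²/67 = 4.98017
  stratum 3: (300/2850)²·72.8²/13 = 4.51723
  stratum 4: (550/2850)²·49.5²/15 = 6.08352
  stratum 5: (125/2850)²·53.1²/22 = 0.246545
V̂(ȳ_st) = 18.2763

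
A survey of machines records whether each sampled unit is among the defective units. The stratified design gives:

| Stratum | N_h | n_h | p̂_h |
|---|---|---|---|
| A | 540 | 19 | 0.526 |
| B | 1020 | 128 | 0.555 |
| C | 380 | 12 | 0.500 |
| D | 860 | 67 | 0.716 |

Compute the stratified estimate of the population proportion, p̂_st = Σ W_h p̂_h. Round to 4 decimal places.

N = 2800; stratum weights W_h = N_h/N.
p̂_st = Σ W_h p̂_h = (540·0.526 + 1020·0.555 + 380·0.500 + 860·0.716)/2800 = 0.59139

p̂_st ≈ 0.5914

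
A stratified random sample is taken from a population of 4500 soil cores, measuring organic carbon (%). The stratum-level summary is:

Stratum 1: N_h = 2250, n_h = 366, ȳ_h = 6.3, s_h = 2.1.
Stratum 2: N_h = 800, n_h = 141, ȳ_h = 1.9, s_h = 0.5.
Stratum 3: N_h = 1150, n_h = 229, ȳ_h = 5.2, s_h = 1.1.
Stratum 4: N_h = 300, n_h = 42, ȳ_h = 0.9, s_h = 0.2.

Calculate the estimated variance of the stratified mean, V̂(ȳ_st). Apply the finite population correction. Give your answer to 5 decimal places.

V̂(ȳ_st) ≈ 0.00285

V̂(ȳ_st) = Σ W_h² (1 − n_h/N_h) s_h²/n_h, with W_h = N_h/N and N = 4500:
  stratum 1: (2250/4500)²·(1 − 366/2250)·2.1²/366 = 0.0025223
  stratum 2: (800/4500)²·(1 − 141/800)·0.5²/141 = 4.61606e-05
  stratum 3: (1150/4500)²·(1 − 229/1150)·1.1²/229 = 0.000276365
  stratum 4: (300/4500)²·(1 − 42/300)·0.2²/42 = 3.64021e-06
V̂(ȳ_st) = 0.00284846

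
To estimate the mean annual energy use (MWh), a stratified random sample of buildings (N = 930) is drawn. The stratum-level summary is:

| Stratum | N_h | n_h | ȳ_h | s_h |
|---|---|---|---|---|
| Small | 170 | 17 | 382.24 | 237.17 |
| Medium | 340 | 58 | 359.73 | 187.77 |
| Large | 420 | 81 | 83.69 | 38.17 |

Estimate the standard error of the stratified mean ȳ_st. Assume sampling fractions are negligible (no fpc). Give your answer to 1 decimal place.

V̂(ȳ_st) = Σ W_h² s_h²/n_h, with W_h = N_h/N and N = 930:
  stratum Small: (170/930)²·237.17²/17 = 110.561
  stratum Medium: (340/930)²·187.77²/58 = 81.2487
  stratum Large: (420/930)²·38.17²/81 = 3.66853
V̂(ȳ_st) = 195.478
SE(ȳ_st) = √195.478 = 13.9814

SE(ȳ_st) ≈ 14.0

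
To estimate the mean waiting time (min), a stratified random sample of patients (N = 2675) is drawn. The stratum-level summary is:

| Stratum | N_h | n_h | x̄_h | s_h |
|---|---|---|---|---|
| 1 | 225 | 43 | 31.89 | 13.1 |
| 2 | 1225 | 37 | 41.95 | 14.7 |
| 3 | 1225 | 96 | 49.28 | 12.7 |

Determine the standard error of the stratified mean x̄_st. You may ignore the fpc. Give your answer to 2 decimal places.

SE(x̄_st) ≈ 1.27

V̂(x̄_st) = Σ W_h² s_h²/n_h, with W_h = N_h/N and N = 2675:
  stratum 1: (225/2675)²·13.1²/43 = 0.0282352
  stratum 2: (1225/2675)²·14.7²/37 = 1.22478
  stratum 3: (1225/2675)²·12.7²/96 = 0.352339
V̂(x̄_st) = 1.60535
SE(x̄_st) = √1.60535 = 1.26703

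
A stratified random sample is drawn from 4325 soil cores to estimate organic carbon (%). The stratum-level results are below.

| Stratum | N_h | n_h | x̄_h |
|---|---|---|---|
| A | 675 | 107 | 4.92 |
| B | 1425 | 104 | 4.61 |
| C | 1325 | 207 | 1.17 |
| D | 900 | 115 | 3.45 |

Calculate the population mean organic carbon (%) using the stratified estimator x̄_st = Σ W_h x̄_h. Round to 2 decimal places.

N = Σ N_h = 4325. Stratum weights W_h = N_h/N.
x̄_st = (675·4.92 + 1425·4.61 + 1325·1.17 + 900·3.45) / 4325 = 3.3631

x̄_st ≈ 3.36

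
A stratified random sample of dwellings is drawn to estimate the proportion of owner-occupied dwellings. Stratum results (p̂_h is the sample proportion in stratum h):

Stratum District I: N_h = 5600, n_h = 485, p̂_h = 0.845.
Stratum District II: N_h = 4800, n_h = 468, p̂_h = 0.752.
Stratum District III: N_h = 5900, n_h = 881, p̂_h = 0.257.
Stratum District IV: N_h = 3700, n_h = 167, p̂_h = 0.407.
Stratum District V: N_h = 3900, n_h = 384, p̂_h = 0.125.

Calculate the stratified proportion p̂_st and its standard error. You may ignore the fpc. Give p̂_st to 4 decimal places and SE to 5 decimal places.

p̂_st ≈ 0.4959, SE ≈ 0.00931

N = 23900; stratum weights W_h = N_h/N.
p̂_st = Σ W_h p̂_h = (5600·0.845 + 4800·0.752 + 5900·0.257 + 3700·0.407 + 3900·0.125)/23900 = 0.49587
V̂(p̂_st) = Σ W_h² p̂_h(1−p̂_h)/(n_h−1):
  stratum District I: (5600/23900)²·0.845·0.155/484 = 1.48567e-05
  stratum District II: (4800/23900)²·0.752·0.248/467 = 1.61079e-05
  stratum District III: (5900/23900)²·0.257·0.743/880 = 1.32235e-05
  stratum District IV: (3700/23900)²·0.407·0.593/166 = 3.48457e-05
  stratum District V: (3900/23900)²·0.125·0.875/383 = 7.60419e-06
V̂(p̂_st) = 8.6638e-05; SE = √V̂ = 0.00930795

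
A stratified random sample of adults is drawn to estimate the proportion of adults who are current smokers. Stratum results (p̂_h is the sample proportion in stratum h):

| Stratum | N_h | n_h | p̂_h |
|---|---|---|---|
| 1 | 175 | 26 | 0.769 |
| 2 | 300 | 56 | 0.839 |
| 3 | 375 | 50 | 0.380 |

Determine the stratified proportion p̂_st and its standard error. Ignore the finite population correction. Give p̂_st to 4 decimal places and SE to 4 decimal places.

N = 850; stratum weights W_h = N_h/N.
p̂_st = Σ W_h p̂_h = (175·0.769 + 300·0.839 + 375·0.380)/850 = 0.62209
V̂(p̂_st) = Σ W_h² p̂_h(1−p̂_h)/(n_h−1):
  stratum 1: (175/850)²·0.769·0.231/25 = 0.000301187
  stratum 2: (300/850)²·0.839·0.161/55 = 0.000305935
  stratum 3: (375/850)²·0.380·0.620/49 = 0.000935845
V̂(p̂_st) = 0.00154297; SE = √V̂ = 0.0392806

p̂_st ≈ 0.6221, SE ≈ 0.0393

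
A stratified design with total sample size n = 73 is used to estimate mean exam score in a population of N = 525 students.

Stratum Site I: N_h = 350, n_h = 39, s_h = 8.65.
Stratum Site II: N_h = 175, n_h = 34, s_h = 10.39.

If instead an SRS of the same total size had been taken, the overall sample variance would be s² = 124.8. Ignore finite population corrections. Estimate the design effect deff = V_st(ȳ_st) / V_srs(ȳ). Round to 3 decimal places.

deff ≈ 0.705

V̂(ȳ_st) = Σ W_h² s_h²/n_h, with W_h = N_h/N and N = 525:
  stratum Site I: (350/525)²·8.65²/39 = 0.852678
  stratum Site II: (175/525)²·10.39²/34 = 0.352785
V_st = 1.20546
V_srs = s²/n = 124.8/73 = 1.70959
deff = V_st / V_srs = 1.20546/1.70959 = 0.7051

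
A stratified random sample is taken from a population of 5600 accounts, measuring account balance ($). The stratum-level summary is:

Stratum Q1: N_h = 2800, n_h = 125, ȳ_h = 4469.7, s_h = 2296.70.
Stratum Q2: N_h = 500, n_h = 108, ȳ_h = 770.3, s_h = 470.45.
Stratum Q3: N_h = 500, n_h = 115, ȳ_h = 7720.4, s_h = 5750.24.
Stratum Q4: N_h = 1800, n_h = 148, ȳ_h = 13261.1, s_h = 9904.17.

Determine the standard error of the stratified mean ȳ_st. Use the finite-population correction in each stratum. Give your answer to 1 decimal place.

SE(ȳ_st) ≈ 273.3

V̂(ȳ_st) = Σ W_h² (1 − n_h/N_h) s_h²/n_h, with W_h = N_h/N and N = 5600:
  stratum Q1: (2800/5600)²·(1 − 125/2800)·2296.70²/125 = 10078.7
  stratum Q2: (500/5600)²·(1 − 108/500)·470.45²/108 = 12.8081
  stratum Q3: (500/5600)²·(1 − 115/500)·5750.24²/115 = 1764.94
  stratum Q4: (1800/5600)²·(1 − 148/1800)·9904.17²/148 = 62846.5
V̂(ȳ_st) = 74702.9
SE(ȳ_st) = √74702.9 = 273.318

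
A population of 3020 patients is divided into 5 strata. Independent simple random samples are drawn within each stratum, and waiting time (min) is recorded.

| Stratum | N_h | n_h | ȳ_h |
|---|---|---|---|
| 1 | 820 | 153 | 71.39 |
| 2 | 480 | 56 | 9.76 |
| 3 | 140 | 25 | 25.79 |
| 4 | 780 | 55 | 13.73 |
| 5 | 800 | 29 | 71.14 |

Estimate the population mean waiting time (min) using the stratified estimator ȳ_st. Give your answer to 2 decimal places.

ȳ_st ≈ 44.52

N = Σ N_h = 3020. Stratum weights W_h = N_h/N.
ȳ_st = (820·71.39 + 480·9.76 + 140·25.79 + 780·13.73 + 800·71.14) / 3020 = 44.5221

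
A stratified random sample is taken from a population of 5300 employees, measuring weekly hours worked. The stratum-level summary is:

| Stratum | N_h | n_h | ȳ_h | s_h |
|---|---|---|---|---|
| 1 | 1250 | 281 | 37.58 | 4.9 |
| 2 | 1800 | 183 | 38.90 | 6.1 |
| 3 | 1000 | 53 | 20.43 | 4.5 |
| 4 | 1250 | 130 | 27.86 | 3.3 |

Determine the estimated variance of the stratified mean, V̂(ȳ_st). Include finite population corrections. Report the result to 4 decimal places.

V̂(ȳ_st) ≈ 0.0418

V̂(ȳ_st) = Σ W_h² (1 − n_h/N_h) s_h²/n_h, with W_h = N_h/N and N = 5300:
  stratum 1: (1250/5300)²·(1 − 281/1250)·4.9²/281 = 0.00368441
  stratum 2: (1800/5300)²·(1 − 183/1800)·6.1²/183 = 0.0210688
  stratum 3: (1000/5300)²·(1 − 53/1000)·4.5²/53 = 0.0128809
  stratum 4: (1250/5300)²·(1 − 130/1250)·3.3²/130 = 0.00417504
V̂(ȳ_st) = 0.0418092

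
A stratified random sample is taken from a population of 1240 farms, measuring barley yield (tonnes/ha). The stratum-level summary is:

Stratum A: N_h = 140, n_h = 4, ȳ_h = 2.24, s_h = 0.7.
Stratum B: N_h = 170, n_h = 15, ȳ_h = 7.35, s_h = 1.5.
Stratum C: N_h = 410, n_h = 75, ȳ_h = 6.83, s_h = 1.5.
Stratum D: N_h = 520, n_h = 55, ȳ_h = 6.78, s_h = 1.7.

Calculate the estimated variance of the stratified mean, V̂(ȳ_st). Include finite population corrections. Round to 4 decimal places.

V̂(ȳ_st) = Σ W_h² (1 − n_h/N_h) s_h²/n_h, with W_h = N_h/N and N = 1240:
  stratum A: (140/1240)²·(1 − 4/140)·0.7²/4 = 0.00151691
  stratum B: (170/1240)²·(1 − 15/170)·1.5²/15 = 0.00257056
  stratum C: (410/1240)²·(1 − 75/410)·1.5²/75 = 0.00267983
  stratum D: (520/1240)²·(1 − 55/520)·1.7²/55 = 0.0082632
V̂(ȳ_st) = 0.0150305

V̂(ȳ_st) ≈ 0.0150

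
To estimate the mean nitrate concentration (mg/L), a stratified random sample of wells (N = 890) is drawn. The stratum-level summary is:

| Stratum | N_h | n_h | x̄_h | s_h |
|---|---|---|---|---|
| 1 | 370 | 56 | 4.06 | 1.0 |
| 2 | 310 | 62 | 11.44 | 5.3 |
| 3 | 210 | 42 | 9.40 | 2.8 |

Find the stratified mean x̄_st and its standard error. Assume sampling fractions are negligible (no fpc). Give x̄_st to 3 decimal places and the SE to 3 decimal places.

x̄_st ≈ 7.891, SE ≈ 0.262

x̄_st = Σ W_h x̄_h = (370·4.06 + 310·11.44 + 210·9.40)/890 = 7.89056
V̂(x̄_st) = Σ W_h² s_h²/n_h, with W_h = N_h/N and N = 890:
  stratum 1: (370/890)²·1.0²/56 = 0.00308628
  stratum 2: (310/890)²·5.3²/62 = 0.0549672
  stratum 3: (210/890)²·2.8²/42 = 0.0103926
V̂(x̄_st) = 0.0684461
SE(x̄_st) = √0.0684461 = 0.261622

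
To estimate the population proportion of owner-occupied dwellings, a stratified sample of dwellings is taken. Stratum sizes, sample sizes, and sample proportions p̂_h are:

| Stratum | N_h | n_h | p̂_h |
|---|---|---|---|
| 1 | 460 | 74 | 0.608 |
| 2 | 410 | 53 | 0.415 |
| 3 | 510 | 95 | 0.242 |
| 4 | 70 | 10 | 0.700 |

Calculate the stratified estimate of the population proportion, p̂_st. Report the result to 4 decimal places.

p̂_st ≈ 0.4291

N = 1450; stratum weights W_h = N_h/N.
p̂_st = Σ W_h p̂_h = (460·0.608 + 410·0.415 + 510·0.242 + 70·0.700)/1450 = 0.42914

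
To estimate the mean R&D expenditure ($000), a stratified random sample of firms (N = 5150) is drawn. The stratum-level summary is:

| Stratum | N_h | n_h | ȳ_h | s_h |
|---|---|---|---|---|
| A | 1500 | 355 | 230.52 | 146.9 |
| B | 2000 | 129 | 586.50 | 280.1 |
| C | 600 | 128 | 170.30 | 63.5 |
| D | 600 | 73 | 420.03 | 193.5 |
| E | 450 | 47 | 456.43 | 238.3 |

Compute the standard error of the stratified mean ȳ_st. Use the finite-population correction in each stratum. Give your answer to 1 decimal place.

SE(ȳ_st) ≈ 10.2

V̂(ȳ_st) = Σ W_h² (1 − n_h/N_h) s_h²/n_h, with W_h = N_h/N and N = 5150:
  stratum A: (1500/5150)²·(1 − 355/1500)·146.9²/355 = 3.93638
  stratum B: (2000/5150)²·(1 − 129/2000)·280.1²/129 = 85.8076
  stratum C: (600/5150)²·(1 − 128/600)·63.5²/128 = 0.336369
  stratum D: (600/5150)²·(1 − 73/600)·193.5²/73 = 6.11486
  stratum E: (450/5150)²·(1 − 47/450)·238.3²/47 = 8.26139
V̂(ȳ_st) = 104.457
SE(ȳ_st) = √104.457 = 10.2204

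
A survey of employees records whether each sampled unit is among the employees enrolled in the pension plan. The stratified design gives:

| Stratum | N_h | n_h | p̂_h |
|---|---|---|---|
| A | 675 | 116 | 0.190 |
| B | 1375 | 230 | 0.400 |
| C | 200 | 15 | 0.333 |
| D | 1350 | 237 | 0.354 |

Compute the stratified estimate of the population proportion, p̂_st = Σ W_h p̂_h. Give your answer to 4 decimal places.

N = 3600; stratum weights W_h = N_h/N.
p̂_st = Σ W_h p̂_h = (675·0.190 + 1375·0.400 + 200·0.333 + 1350·0.354)/3600 = 0.33965

p̂_st ≈ 0.3397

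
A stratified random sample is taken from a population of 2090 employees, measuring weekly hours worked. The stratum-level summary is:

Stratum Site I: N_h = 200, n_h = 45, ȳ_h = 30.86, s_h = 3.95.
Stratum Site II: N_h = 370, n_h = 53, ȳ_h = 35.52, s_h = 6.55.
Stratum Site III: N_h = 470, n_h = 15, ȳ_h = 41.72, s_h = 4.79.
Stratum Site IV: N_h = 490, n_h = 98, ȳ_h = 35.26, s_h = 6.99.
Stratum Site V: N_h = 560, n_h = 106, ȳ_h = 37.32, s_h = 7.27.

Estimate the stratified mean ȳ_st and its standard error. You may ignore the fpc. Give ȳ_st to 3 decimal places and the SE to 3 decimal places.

ȳ_st = Σ W_h ȳ_h = (200·30.86 + 370·35.52 + 470·41.72 + 490·35.26 + 560·37.32)/2090 = 36.88967
V̂(ȳ_st) = Σ W_h² s_h²/n_h, with W_h = N_h/N and N = 2090:
  stratum Site I: (200/2090)²·3.95²/45 = 0.00317504
  stratum Site II: (370/2090)²·6.55²/53 = 0.0253698
  stratum Site III: (470/2090)²·4.79²/15 = 0.077354
  stratum Site IV: (490/2090)²·6.99²/98 = 0.0274049
  stratum Site V: (560/2090)²·7.27²/106 = 0.035797
V̂(ȳ_st) = 0.169101
SE(ȳ_st) = √0.169101 = 0.411219

ȳ_st ≈ 36.890, SE ≈ 0.411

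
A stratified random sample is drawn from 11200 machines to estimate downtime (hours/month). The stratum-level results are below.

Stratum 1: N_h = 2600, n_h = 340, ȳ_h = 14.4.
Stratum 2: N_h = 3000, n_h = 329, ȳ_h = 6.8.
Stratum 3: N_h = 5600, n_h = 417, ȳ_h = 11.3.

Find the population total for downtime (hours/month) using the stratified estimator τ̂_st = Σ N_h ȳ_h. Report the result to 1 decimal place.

τ̂_st = Σ N_h ȳ_h = 2600·14.4 + 3000·6.8 + 5600·11.3 = 121120.0

τ̂_st ≈ 121120.0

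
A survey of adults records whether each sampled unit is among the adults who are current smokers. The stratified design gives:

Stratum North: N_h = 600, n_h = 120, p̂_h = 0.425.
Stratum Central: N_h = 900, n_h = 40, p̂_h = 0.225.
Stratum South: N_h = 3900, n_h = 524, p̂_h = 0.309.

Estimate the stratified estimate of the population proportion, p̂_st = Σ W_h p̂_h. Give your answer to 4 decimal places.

p̂_st ≈ 0.3079

N = 5400; stratum weights W_h = N_h/N.
p̂_st = Σ W_h p̂_h = (600·0.425 + 900·0.225 + 3900·0.309)/5400 = 0.30789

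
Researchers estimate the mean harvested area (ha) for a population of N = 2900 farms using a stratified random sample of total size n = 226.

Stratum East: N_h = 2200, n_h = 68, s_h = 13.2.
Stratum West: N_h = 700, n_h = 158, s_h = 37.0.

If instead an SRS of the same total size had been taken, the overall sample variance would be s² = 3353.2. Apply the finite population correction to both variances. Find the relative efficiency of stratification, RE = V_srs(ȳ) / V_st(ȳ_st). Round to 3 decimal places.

RE ≈ 7.517

V̂(ȳ_st) = Σ W_h² (1 − n_h/N_h) s_h²/n_h, with W_h = N_h/N and N = 2900:
  stratum East: (2200/2900)²·(1 − 68/2200)·13.2²/68 = 1.42907
  stratum West: (700/2900)²·(1 − 158/700)·37.0²/158 = 0.390884
V_st = 1.81995
V_srs = (1 − 226/2900)·3353.2/226 = 13.6809
Relative efficiency = V_srs / V_st = 13.6809/1.81995 = 7.5172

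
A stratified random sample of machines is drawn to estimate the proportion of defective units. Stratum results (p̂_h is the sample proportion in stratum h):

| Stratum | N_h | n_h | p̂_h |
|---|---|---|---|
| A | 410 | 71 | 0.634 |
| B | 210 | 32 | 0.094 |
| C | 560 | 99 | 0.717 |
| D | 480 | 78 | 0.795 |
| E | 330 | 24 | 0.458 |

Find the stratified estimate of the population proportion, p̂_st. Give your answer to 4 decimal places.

N = 1990; stratum weights W_h = N_h/N.
p̂_st = Σ W_h p̂_h = (410·0.634 + 210·0.094 + 560·0.717 + 480·0.795 + 330·0.458)/1990 = 0.61002

p̂_st ≈ 0.6100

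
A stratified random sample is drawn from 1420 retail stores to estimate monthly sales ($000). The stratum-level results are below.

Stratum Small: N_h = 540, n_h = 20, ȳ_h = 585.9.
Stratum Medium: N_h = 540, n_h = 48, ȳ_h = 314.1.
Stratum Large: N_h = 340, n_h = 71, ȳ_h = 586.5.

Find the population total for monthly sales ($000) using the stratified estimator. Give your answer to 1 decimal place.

τ̂_st = Σ N_h ȳ_h = 540·585.9 + 540·314.1 + 340·586.5 = 685410.0

τ̂_st ≈ 685410.0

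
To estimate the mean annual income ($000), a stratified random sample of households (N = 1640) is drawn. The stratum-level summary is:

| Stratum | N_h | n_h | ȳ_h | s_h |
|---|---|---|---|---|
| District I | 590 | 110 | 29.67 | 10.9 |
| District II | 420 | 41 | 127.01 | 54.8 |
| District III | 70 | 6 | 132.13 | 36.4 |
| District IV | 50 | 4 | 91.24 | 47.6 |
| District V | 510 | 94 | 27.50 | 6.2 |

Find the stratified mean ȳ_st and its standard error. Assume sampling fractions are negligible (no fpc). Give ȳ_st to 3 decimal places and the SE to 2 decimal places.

ȳ_st ≈ 60.174, SE ≈ 2.43

ȳ_st = Σ W_h ȳ_h = (590·29.67 + 420·127.01 + 70·132.13 + 50·91.24 + 510·27.50)/1640 = 60.17415
V̂(ȳ_st) = Σ W_h² s_h²/n_h, with W_h = N_h/N and N = 1640:
  stratum District I: (590/1640)²·10.9²/110 = 0.13979
  stratum District II: (420/1640)²·54.8²/41 = 4.80384
  stratum District III: (70/1640)²·36.4²/6 = 0.402309
  stratum District IV: (50/1640)²·47.6²/4 = 0.52651
  stratum District V: (510/1640)²·6.2²/94 = 0.0395465
V̂(ȳ_st) = 5.91199
SE(ȳ_st) = √5.91199 = 2.43146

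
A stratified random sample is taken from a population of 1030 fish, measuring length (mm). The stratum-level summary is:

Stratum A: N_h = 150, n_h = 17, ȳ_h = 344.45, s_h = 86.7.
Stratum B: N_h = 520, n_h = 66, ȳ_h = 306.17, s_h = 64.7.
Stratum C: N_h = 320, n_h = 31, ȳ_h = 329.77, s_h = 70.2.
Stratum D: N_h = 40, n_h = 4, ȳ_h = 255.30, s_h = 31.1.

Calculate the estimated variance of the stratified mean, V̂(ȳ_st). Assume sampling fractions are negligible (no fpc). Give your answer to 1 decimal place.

V̂(ȳ_st) ≈ 41.3

V̂(ȳ_st) = Σ W_h² s_h²/n_h, with W_h = N_h/N and N = 1030:
  stratum A: (150/1030)²·86.7²/17 = 9.37772
  stratum B: (520/1030)²·64.7²/66 = 16.1658
  stratum C: (320/1030)²·70.2²/31 = 15.344
  stratum D: (40/1030)²·31.1²/4 = 0.364675
V̂(ȳ_st) = 41.2522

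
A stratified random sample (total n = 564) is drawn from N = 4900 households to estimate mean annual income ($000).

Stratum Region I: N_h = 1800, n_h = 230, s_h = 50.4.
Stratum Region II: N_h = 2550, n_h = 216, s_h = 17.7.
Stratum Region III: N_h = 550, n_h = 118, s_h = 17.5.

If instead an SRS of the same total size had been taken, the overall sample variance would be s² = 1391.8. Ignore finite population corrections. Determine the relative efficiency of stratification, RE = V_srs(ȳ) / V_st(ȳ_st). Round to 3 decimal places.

RE ≈ 1.288

V̂(ȳ_st) = Σ W_h² s_h²/n_h, with W_h = N_h/N and N = 4900:
  stratum Region I: (1800/4900)²·50.4²/230 = 1.49034
  stratum Region II: (2550/4900)²·17.7²/216 = 0.392809
  stratum Region III: (550/4900)²·17.5²/118 = 0.0326985
V_st = 1.91585
V_srs = s²/n = 1391.8/564 = 2.46773
Relative efficiency = V_srs / V_st = 2.46773/1.91585 = 1.2881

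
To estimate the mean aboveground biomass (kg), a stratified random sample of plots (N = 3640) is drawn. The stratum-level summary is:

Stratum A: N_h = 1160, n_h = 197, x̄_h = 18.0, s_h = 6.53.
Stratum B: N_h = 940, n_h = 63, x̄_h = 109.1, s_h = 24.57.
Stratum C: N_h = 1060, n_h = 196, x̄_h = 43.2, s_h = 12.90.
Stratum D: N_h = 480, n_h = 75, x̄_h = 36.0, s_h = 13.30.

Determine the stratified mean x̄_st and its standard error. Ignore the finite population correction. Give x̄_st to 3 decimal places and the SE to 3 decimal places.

x̄_st = Σ W_h x̄_h = (1160·18.0 + 940·109.1 + 1060·43.2 + 480·36.0)/3640 = 51.23791
V̂(x̄_st) = Σ W_h² s_h²/n_h, with W_h = N_h/N and N = 3640:
  stratum A: (1160/3640)²·6.53²/197 = 0.0219823
  stratum B: (940/3640)²·24.57²/63 = 0.639032
  stratum C: (1060/3640)²·12.90²/196 = 0.072
  stratum D: (480/3640)²·13.30²/75 = 0.041013
V̂(x̄_st) = 0.774027
SE(x̄_st) = √0.774027 = 0.879788

x̄_st ≈ 51.238, SE ≈ 0.880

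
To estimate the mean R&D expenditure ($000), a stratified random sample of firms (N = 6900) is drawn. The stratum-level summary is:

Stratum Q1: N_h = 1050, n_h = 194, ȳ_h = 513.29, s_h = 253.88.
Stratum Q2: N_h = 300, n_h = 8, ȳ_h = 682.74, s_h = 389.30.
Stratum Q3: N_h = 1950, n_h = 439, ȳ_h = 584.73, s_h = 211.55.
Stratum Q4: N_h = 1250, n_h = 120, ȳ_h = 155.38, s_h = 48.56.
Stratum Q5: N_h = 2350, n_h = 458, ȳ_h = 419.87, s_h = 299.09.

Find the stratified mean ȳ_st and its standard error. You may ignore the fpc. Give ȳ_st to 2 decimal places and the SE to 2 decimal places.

ȳ_st ≈ 444.19, SE ≈ 8.66

ȳ_st = Σ W_h ȳ_h = (1050·513.29 + 300·682.74 + 1950·584.73 + 1250·155.38 + 2350·419.87)/6900 = 444.19123
V̂(ȳ_st) = Σ W_h² s_h²/n_h, with W_h = N_h/N and N = 6900:
  stratum Q1: (1050/6900)²·253.88²/194 = 7.69371
  stratum Q2: (300/6900)²·389.30²/8 = 35.8116
  stratum Q3: (1950/6900)²·211.55²/439 = 8.14203
  stratum Q4: (1250/6900)²·48.56²/120 = 0.644908
  stratum Q5: (2350/6900)²·299.09²/458 = 22.6556
V̂(ȳ_st) = 74.9478
SE(ȳ_st) = √74.9478 = 8.65724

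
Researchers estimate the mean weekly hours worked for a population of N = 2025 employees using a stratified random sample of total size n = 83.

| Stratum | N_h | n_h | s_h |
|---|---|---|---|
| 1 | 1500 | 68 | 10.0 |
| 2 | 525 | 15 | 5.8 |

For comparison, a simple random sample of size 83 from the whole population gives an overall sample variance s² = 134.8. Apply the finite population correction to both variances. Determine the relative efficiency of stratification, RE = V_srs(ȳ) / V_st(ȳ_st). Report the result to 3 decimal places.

V̂(ȳ_st) = Σ W_h² (1 − n_h/N_h) s_h²/n_h, with W_h = N_h/N and N = 2025:
  stratum 1: (1500/2025)²·(1 − 68/1500)·10.0²/68 = 0.770327
  stratum 2: (525/2025)²·(1 − 15/525)·5.8²/15 = 0.146435
V_st = 0.916762
V_srs = (1 − 83/2025)·134.8/83 = 1.55753
Relative efficiency = V_srs / V_st = 1.55753/0.916762 = 1.6989

RE ≈ 1.699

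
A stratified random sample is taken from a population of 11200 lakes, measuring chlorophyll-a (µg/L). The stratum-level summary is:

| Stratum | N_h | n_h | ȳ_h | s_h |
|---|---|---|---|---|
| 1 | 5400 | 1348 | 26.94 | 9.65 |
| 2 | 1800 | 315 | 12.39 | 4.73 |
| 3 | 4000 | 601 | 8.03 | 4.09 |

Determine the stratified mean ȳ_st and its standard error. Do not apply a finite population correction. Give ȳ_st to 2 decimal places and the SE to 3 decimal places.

ȳ_st = Σ W_h ȳ_h = (5400·26.94 + 1800·12.39 + 4000·8.03)/11200 = 17.84804
V̂(ȳ_st) = Σ W_h² s_h²/n_h, with W_h = N_h/N and N = 11200:
  stratum 1: (5400/11200)²·9.65²/1348 = 0.0160589
  stratum 2: (1800/11200)²·4.73²/315 = 0.00183451
  stratum 3: (4000/11200)²·4.09²/601 = 0.00355023
V̂(ȳ_st) = 0.0214437
SE(ȳ_st) = √0.0214437 = 0.146437

ȳ_st ≈ 17.85, SE ≈ 0.146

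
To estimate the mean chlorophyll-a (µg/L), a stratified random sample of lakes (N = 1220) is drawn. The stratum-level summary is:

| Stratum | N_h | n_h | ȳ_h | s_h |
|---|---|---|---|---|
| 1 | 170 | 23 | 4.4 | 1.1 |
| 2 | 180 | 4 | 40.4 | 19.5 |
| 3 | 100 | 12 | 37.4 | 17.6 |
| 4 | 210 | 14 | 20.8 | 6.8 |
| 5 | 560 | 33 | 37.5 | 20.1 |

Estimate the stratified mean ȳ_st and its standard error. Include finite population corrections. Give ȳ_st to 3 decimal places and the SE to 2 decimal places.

ȳ_st ≈ 30.433, SE ≈ 2.17

ȳ_st = Σ W_h ȳ_h = (170·4.4 + 180·40.4 + 100·37.4 + 210·20.8 + 560·37.5)/1220 = 30.43279
V̂(ȳ_st) = Σ W_h² (1 − n_h/N_h) s_h²/n_h, with W_h = N_h/N and N = 1220:
  stratum 1: (170/1220)²·(1 − 23/170)·1.1²/23 = 0.000883292
  stratum 2: (180/1220)²·(1 − 4/180)·19.5²/4 = 2.02337
  stratum 3: (100/1220)²·(1 − 12/100)·17.6²/12 = 0.152618
  stratum 4: (210/1220)²·(1 − 14/210)·6.8²/14 = 0.0913367
  stratum 5: (560/1220)²·(1 − 33/560)·20.1²/33 = 2.42749
V̂(ȳ_st) = 4.69569
SE(ȳ_st) = √4.69569 = 2.16696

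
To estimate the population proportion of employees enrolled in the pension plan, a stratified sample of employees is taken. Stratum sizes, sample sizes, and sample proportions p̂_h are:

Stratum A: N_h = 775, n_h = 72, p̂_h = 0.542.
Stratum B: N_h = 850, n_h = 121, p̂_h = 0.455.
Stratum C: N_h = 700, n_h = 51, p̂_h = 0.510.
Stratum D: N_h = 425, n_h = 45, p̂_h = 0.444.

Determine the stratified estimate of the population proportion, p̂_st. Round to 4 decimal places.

p̂_st ≈ 0.4918

N = 2750; stratum weights W_h = N_h/N.
p̂_st = Σ W_h p̂_h = (775·0.542 + 850·0.455 + 700·0.510 + 425·0.444)/2750 = 0.49182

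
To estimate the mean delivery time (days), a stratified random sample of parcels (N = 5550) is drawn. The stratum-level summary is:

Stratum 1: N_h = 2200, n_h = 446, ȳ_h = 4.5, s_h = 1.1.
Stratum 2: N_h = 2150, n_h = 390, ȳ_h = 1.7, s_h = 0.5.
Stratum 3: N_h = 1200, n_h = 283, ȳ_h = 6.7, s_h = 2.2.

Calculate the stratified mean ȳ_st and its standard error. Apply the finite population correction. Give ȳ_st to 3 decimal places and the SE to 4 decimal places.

ȳ_st = Σ W_h ȳ_h = (2200·4.5 + 2150·1.7 + 1200·6.7)/5550 = 3.89099
V̂(ȳ_st) = Σ W_h² (1 − n_h/N_h) s_h²/n_h, with W_h = N_h/N and N = 5550:
  stratum 1: (2200/5550)²·(1 − 446/2200)·1.1²/446 = 0.000339873
  stratum 2: (2150/5550)²·(1 − 390/2150)·0.5²/390 = 7.87482e-05
  stratum 3: (1200/5550)²·(1 − 283/1200)·2.2²/283 = 0.000610975
V̂(ȳ_st) = 0.0010296
SE(ȳ_st) = √0.0010296 = 0.0320873

ȳ_st ≈ 3.891, SE ≈ 0.0321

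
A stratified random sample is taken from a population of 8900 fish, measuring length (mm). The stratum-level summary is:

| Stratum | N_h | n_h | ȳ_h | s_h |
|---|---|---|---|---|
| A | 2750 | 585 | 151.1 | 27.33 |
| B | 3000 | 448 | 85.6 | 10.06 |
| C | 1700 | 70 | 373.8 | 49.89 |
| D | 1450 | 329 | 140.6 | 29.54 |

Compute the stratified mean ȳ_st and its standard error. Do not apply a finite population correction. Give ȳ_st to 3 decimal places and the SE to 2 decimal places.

ȳ_st = Σ W_h ȳ_h = (2750·151.1 + 3000·85.6 + 1700·373.8 + 1450·140.6)/8900 = 169.84888
V̂(ȳ_st) = Σ W_h² s_h²/n_h, with W_h = N_h/N and N = 8900:
  stratum A: (2750/8900)²·27.33²/585 = 0.121901
  stratum B: (3000/8900)²·10.06²/448 = 0.0256673
  stratum C: (1700/8900)²·49.89²/70 = 1.29732
  stratum D: (1450/8900)²·29.54²/329 = 0.0704014
V̂(ȳ_st) = 1.51529
SE(ȳ_st) = √1.51529 = 1.23097

ȳ_st ≈ 169.849, SE ≈ 1.23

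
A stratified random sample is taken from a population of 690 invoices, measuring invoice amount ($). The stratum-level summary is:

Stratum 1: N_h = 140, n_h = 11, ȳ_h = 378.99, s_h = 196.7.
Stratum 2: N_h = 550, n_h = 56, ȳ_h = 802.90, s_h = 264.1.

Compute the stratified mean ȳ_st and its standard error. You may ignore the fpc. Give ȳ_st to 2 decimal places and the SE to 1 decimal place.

ȳ_st ≈ 716.89, SE ≈ 30.6

ȳ_st = Σ W_h ȳ_h = (140·378.99 + 550·802.90)/690 = 716.88928
V̂(ȳ_st) = Σ W_h² s_h²/n_h, with W_h = N_h/N and N = 690:
  stratum 1: (140/690)²·196.7²/11 = 144.802
  stratum 2: (550/690)²·264.1²/56 = 791.363
V̂(ȳ_st) = 936.165
SE(ȳ_st) = √936.165 = 30.5968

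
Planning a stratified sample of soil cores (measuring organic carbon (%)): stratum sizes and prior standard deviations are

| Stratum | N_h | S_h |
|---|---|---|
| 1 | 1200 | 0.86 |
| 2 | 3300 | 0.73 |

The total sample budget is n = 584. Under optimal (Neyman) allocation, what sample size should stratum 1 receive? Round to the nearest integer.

175

Neyman allocation: n_h = n · N_h S_h / Σ N_i S_i, with n = 584.
  stratum 1: N_h·S_h = 1200·0.86 = 1032.00
  stratum 2: N_h·S_h = 3300·0.73 = 2409.00
Σ N_h S_h = 3441.00
n for stratum 1 = 584·1032.00/3441.00 = 175.149 → 175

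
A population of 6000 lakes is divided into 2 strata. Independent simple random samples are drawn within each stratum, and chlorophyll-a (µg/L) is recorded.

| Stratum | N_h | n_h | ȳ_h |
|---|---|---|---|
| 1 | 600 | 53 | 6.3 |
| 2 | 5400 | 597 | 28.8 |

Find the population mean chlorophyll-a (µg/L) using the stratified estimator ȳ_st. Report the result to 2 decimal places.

ȳ_st ≈ 26.55

N = Σ N_h = 6000. Stratum weights W_h = N_h/N.
ȳ_st = (600·6.3 + 5400·28.8) / 6000 = 26.5500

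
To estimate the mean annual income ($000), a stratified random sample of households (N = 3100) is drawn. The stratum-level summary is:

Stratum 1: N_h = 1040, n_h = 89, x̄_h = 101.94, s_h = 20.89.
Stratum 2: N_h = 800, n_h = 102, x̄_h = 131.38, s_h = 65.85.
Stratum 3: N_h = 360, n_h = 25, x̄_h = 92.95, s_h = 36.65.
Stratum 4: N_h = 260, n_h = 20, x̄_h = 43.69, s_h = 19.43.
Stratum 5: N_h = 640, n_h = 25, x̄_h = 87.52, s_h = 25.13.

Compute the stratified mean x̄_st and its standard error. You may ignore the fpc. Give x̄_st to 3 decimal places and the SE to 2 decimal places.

x̄_st ≈ 100.631, SE ≈ 2.31

x̄_st = Σ W_h x̄_h = (1040·101.94 + 800·131.38 + 360·92.95 + 260·43.69 + 640·87.52)/3100 = 100.63090
V̂(x̄_st) = Σ W_h² s_h²/n_h, with W_h = N_h/N and N = 3100:
  stratum 1: (1040/3100)²·20.89²/89 = 0.551862
  stratum 2: (800/3100)²·65.85²/102 = 2.83118
  stratum 3: (360/3100)²·36.65²/25 = 0.724585
  stratum 4: (260/3100)²·19.43²/20 = 0.132782
  stratum 5: (640/3100)²·25.13²/25 = 1.07667
V̂(x̄_st) = 5.31708
SE(x̄_st) = √5.31708 = 2.30588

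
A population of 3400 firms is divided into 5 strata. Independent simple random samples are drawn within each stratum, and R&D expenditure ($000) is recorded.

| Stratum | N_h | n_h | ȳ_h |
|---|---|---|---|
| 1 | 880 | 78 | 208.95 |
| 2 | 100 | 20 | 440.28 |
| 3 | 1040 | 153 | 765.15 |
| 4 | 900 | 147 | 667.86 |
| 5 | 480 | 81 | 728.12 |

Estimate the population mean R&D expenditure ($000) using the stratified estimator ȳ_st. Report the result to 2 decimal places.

N = Σ N_h = 3400. Stratum weights W_h = N_h/N.
ȳ_st = (880·208.95 + 100·440.28 + 1040·765.15 + 900·667.86 + 480·728.12) / 3400 = 580.6564

ȳ_st ≈ 580.66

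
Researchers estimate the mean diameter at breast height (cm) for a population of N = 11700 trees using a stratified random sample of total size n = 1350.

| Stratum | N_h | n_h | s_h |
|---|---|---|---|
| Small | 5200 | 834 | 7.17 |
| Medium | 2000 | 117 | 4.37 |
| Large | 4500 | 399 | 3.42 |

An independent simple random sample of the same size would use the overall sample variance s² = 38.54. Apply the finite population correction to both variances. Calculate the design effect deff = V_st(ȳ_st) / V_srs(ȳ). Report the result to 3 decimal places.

deff ≈ 0.739

V̂(ȳ_st) = Σ W_h² (1 − n_h/N_h) s_h²/n_h, with W_h = N_h/N and N = 11700:
  stratum Small: (5200/11700)²·(1 − 834/5200)·7.17²/834 = 0.0102232
  stratum Medium: (2000/11700)²·(1 − 117/2000)·4.37²/117 = 0.00449041
  stratum Large: (4500/11700)²·(1 − 399/4500)·3.42²/399 = 0.00395194
V_st = 0.0186656
V_srs = (1 − 1350/11700)·38.54/1350 = 0.0252541
deff = V_st / V_srs = 0.0186656/0.0252541 = 0.7391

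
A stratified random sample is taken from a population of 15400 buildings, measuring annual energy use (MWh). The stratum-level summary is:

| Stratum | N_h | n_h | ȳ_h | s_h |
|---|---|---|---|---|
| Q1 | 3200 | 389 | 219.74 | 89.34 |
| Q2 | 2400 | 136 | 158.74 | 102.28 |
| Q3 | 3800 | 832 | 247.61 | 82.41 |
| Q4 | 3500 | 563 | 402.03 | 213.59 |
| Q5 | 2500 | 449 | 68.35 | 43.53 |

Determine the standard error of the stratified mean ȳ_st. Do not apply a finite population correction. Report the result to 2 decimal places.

SE(ȳ_st) ≈ 2.75

V̂(ȳ_st) = Σ W_h² s_h²/n_h, with W_h = N_h/N and N = 15400:
  stratum Q1: (3200/15400)²·89.34²/389 = 0.885933
  stratum Q2: (2400/15400)²·102.28²/136 = 1.8682
  stratum Q3: (3800/15400)²·82.41²/832 = 0.497007
  stratum Q4: (3500/15400)²·213.59²/563 = 4.18551
  stratum Q5: (2500/15400)²·43.53²/449 = 0.111217
V̂(ȳ_st) = 7.54786
SE(ȳ_st) = √7.54786 = 2.74734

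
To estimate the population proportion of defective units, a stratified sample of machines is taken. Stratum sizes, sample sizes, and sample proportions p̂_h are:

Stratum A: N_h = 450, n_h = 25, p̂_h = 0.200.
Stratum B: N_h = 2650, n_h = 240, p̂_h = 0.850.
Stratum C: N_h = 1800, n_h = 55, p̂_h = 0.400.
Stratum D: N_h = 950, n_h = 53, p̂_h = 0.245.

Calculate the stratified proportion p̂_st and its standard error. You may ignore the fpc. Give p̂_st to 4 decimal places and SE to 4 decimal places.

p̂_st ≈ 0.5633, SE ≈ 0.0258

N = 5850; stratum weights W_h = N_h/N.
p̂_st = Σ W_h p̂_h = (450·0.200 + 2650·0.850 + 1800·0.400 + 950·0.245)/5850 = 0.56329
V̂(p̂_st) = Σ W_h² p̂_h(1−p̂_h)/(n_h−1):
  stratum A: (450/5850)²·0.200·0.800/24 = 3.94477e-05
  stratum B: (2650/5850)²·0.850·0.150/239 = 0.000109469
  stratum C: (1800/5850)²·0.400·0.600/54 = 0.000420776
  stratum D: (950/5850)²·0.245·0.755/52 = 9.38091e-05
V̂(p̂_st) = 0.000663502; SE = √V̂ = 0.0257585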